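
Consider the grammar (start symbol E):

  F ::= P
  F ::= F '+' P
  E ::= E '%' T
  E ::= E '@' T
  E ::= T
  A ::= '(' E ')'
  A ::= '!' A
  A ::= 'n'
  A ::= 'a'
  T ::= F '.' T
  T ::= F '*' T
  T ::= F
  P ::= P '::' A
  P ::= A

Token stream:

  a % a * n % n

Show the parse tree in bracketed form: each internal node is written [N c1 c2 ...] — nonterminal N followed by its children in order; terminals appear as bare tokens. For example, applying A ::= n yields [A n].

[E [E [E [T [F [P [A a]]]]] % [T [F [P [A a]]] * [T [F [P [A n]]]]]] % [T [F [P [A n]]]]]

E
E % T
E % T % T
T % T % T
F % T % T
P % T % T
A % T % T
a % T % T
a % F * T % T
a % P * T % T
a % A * T % T
a % a * T % T
a % a * F % T
a % a * P % T
a % a * A % T
a % a * n % T
a % a * n % F
a % a * n % P
a % a * n % A
a % a * n % n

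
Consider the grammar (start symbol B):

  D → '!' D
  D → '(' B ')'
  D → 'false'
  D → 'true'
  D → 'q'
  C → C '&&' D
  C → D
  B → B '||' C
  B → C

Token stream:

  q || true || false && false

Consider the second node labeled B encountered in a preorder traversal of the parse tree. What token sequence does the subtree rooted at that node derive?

q || true

[B [B [B [C [D q]]] || [C [D true]]] || [C [C [D false]] && [D false]]]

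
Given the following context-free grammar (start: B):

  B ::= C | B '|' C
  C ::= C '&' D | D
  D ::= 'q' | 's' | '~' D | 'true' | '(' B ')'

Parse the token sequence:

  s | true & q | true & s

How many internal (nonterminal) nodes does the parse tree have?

[B [B [B [C [D s]]] | [C [C [D true]] & [D q]]] | [C [C [D true]] & [D s]]]

13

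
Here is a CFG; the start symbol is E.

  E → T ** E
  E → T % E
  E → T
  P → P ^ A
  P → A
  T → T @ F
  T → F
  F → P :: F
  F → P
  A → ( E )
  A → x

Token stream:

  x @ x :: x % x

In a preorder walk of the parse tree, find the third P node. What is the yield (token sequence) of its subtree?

[E [T [T [F [P [A x]]]] @ [F [P [A x]] :: [F [P [A x]]]]] % [E [T [F [P [A x]]]]]]

x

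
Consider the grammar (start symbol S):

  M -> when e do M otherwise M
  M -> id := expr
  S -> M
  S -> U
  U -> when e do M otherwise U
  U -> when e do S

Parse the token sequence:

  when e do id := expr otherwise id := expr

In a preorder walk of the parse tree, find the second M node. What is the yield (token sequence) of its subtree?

[S [M when e do [M id := expr] otherwise [M id := expr]]]

id := expr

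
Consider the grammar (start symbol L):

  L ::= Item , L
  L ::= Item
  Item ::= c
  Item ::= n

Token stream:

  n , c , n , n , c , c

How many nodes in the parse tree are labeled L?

6

[L [Item n] , [L [Item c] , [L [Item n] , [L [Item n] , [L [Item c] , [L [Item c]]]]]]]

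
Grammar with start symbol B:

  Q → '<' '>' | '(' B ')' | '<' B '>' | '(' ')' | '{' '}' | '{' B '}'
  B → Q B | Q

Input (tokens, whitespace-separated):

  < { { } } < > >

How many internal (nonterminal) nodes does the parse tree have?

[B [Q < [B [Q { [B [Q { }]] }] [B [Q < >]]] >]]

8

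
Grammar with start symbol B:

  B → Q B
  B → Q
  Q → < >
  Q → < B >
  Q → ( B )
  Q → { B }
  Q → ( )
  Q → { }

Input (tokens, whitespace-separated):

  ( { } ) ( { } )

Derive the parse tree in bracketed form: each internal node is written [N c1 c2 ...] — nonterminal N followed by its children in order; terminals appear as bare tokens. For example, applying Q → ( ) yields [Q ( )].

[B [Q ( [B [Q { }]] )] [B [Q ( [B [Q { }]] )]]]

B
Q B
( B ) B
( Q ) B
( { } ) B
( { } ) Q
( { } ) ( B )
( { } ) ( Q )
( { } ) ( { } )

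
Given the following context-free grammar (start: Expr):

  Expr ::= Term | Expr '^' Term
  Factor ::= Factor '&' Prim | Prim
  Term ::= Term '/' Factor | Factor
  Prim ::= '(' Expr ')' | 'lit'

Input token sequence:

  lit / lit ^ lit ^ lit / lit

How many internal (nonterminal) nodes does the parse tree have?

18

[Expr [Expr [Expr [Term [Term [Factor [Prim lit]]] / [Factor [Prim lit]]]] ^ [Term [Factor [Prim lit]]]] ^ [Term [Term [Factor [Prim lit]]] / [Factor [Prim lit]]]]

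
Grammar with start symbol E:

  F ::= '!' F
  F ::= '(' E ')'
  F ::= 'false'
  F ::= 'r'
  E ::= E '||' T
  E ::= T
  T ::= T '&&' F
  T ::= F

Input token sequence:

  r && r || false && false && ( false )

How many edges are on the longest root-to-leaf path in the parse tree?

[E [E [T [T [F r]] && [F r]]] || [T [T [T [F false]] && [F false]] && [F ( [E [T [F false]]] )]]]

6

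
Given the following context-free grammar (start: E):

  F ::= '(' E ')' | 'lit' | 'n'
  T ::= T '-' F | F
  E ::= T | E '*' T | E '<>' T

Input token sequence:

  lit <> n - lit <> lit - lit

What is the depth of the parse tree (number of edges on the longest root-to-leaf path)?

[E [E [E [T [F lit]]] <> [T [T [F n]] - [F lit]]] <> [T [T [F lit]] - [F lit]]]

5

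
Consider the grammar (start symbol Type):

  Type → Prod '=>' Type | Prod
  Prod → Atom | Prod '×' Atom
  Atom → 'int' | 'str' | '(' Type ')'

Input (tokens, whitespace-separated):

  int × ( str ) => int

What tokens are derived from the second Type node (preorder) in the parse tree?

[Type [Prod [Prod [Atom int]] × [Atom ( [Type [Prod [Atom str]]] )]] => [Type [Prod [Atom int]]]]

str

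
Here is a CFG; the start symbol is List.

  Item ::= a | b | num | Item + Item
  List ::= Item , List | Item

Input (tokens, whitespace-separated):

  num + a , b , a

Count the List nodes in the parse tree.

[List [Item [Item num] + [Item a]] , [List [Item b] , [List [Item a]]]]

3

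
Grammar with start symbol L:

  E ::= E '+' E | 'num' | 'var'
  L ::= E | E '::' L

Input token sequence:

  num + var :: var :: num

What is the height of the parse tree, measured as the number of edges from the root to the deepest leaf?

[L [E [E num] + [E var]] :: [L [E var] :: [L [E num]]]]

4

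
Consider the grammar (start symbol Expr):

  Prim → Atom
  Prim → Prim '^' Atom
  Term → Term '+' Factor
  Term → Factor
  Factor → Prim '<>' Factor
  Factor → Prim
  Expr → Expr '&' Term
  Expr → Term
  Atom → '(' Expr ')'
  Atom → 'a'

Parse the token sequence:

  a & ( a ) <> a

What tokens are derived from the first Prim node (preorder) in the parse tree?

a

[Expr [Expr [Term [Factor [Prim [Atom a]]]]] & [Term [Factor [Prim [Atom ( [Expr [Term [Factor [Prim [Atom a]]]]] )]] <> [Factor [Prim [Atom a]]]]]]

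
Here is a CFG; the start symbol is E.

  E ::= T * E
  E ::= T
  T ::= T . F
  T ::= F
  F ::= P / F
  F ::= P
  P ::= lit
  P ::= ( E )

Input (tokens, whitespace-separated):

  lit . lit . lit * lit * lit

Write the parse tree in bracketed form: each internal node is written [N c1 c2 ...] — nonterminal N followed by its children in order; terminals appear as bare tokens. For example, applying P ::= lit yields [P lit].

E
T * E
T . F * E
T . F . F * E
F . F . F * E
P . F . F * E
lit . F . F * E
lit . P . F * E
lit . lit . F * E
lit . lit . P * E
lit . lit . lit * E
lit . lit . lit * T * E
lit . lit . lit * F * E
lit . lit . lit * P * E
lit . lit . lit * lit * E
lit . lit . lit * lit * T
lit . lit . lit * lit * F
lit . lit . lit * lit * P
lit . lit . lit * lit * lit

[E [T [T [T [F [P lit]]] . [F [P lit]]] . [F [P lit]]] * [E [T [F [P lit]]] * [E [T [F [P lit]]]]]]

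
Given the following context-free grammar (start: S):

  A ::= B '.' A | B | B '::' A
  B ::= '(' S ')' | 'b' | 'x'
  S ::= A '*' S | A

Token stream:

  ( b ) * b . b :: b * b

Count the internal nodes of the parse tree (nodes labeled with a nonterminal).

16

[S [A [B ( [S [A [B b]]] )]] * [S [A [B b] . [A [B b] :: [A [B b]]]] * [S [A [B b]]]]]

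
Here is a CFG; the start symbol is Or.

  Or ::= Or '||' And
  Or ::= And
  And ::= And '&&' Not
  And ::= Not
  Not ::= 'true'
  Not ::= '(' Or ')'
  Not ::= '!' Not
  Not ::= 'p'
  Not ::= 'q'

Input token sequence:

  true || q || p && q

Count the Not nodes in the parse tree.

4

[Or [Or [Or [And [Not true]]] || [And [Not q]]] || [And [And [Not p]] && [Not q]]]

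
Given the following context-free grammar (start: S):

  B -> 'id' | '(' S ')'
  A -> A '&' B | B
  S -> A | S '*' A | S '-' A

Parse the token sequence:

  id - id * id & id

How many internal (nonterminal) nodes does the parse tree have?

[S [S [S [A [B id]]] - [A [B id]]] * [A [A [B id]] & [B id]]]

11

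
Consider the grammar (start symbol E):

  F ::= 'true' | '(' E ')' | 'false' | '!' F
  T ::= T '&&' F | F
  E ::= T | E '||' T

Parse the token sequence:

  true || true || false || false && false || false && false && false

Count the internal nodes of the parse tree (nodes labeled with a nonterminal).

21

[E [E [E [E [E [T [F true]]] || [T [F true]]] || [T [F false]]] || [T [T [F false]] && [F false]]] || [T [T [T [F false]] && [F false]] && [F false]]]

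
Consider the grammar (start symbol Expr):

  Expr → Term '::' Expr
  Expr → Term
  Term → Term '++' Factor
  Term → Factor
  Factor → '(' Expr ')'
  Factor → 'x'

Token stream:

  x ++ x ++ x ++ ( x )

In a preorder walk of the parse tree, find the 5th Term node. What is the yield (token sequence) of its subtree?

[Expr [Term [Term [Term [Term [Factor x]] ++ [Factor x]] ++ [Factor x]] ++ [Factor ( [Expr [Term [Factor x]]] )]]]

x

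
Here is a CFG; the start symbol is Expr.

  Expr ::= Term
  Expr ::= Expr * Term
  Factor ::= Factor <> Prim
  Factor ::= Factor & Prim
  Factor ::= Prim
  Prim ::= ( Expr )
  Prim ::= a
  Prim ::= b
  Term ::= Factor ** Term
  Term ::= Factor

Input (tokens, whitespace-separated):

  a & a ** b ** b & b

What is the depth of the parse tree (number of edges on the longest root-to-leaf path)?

[Expr [Term [Factor [Factor [Prim a]] & [Prim a]] ** [Term [Factor [Prim b]] ** [Term [Factor [Factor [Prim b]] & [Prim b]]]]]]

7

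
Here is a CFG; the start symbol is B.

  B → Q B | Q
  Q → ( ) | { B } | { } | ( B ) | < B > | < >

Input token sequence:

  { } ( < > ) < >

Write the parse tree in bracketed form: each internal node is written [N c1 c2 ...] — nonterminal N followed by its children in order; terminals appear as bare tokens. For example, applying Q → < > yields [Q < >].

B
Q B
{ } B
{ } Q B
{ } ( B ) B
{ } ( Q ) B
{ } ( < > ) B
{ } ( < > ) Q
{ } ( < > ) < >

[B [Q { }] [B [Q ( [B [Q < >]] )] [B [Q < >]]]]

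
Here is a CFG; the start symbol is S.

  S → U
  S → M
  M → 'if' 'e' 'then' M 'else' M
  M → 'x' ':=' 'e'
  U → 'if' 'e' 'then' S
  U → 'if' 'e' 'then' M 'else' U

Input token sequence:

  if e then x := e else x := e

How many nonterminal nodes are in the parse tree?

4

[S [M if e then [M x := e] else [M x := e]]]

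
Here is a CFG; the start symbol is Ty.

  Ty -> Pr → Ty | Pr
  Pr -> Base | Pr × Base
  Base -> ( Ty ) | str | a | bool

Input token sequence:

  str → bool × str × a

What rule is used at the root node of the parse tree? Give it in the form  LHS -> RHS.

Ty -> Pr → Ty

[Ty [Pr [Base str]] → [Ty [Pr [Pr [Pr [Base bool]] × [Base str]] × [Base a]]]]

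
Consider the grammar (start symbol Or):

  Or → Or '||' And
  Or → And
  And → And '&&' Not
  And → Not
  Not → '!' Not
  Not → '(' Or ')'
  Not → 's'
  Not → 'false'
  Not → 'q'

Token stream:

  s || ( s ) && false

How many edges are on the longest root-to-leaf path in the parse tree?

[Or [Or [And [Not s]]] || [And [And [Not ( [Or [And [Not s]]] )]] && [Not false]]]

7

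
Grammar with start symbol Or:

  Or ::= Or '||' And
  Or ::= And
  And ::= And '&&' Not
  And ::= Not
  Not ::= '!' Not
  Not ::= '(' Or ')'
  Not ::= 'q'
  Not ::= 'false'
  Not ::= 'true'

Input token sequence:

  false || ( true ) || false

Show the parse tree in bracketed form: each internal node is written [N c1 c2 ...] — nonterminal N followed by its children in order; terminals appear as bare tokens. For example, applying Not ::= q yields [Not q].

Or
Or || And
Or || And || And
And || And || And
Not || And || And
false || And || And
false || Not || And
false || ( Or ) || And
false || ( And ) || And
false || ( Not ) || And
false || ( true ) || And
false || ( true ) || Not
false || ( true ) || false

[Or [Or [Or [And [Not false]]] || [And [Not ( [Or [And [Not true]]] )]]] || [And [Not false]]]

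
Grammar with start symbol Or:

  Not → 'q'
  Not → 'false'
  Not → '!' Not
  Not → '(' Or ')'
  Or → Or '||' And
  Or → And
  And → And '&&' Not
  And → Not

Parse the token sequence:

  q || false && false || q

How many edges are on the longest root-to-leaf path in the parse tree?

[Or [Or [Or [And [Not q]]] || [And [And [Not false]] && [Not false]]] || [And [Not q]]]

5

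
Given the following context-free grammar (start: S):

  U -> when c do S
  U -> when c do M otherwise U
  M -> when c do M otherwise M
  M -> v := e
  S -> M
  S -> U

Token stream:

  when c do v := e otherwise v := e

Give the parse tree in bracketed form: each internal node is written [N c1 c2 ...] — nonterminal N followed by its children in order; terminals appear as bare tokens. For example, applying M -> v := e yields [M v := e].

[S [M when c do [M v := e] otherwise [M v := e]]]

S
M
when c do M otherwise M
when c do v := e otherwise M
when c do v := e otherwise v := e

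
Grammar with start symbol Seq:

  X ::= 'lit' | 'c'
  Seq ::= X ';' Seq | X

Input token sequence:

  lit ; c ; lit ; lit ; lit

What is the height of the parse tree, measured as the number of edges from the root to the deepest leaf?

6

[Seq [X lit] ; [Seq [X c] ; [Seq [X lit] ; [Seq [X lit] ; [Seq [X lit]]]]]]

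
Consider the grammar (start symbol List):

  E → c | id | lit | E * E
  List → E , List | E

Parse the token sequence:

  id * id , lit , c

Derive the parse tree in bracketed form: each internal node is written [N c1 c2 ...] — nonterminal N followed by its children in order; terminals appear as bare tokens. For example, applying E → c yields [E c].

[List [E [E id] * [E id]] , [List [E lit] , [List [E c]]]]

List
E , List
E * E , List
id * E , List
id * id , List
id * id , E , List
id * id , lit , List
id * id , lit , E
id * id , lit , c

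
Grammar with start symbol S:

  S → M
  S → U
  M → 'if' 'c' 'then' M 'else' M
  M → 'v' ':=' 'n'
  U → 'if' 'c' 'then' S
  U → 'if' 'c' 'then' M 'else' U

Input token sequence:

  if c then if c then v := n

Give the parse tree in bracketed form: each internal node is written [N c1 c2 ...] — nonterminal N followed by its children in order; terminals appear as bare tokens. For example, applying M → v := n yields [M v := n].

[S [U if c then [S [U if c then [S [M v := n]]]]]]

S
U
if c then S
if c then U
if c then if c then S
if c then if c then M
if c then if c then v := n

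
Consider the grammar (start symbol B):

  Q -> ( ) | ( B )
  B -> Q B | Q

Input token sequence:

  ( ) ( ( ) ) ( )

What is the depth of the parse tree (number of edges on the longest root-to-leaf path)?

[B [Q ( )] [B [Q ( [B [Q ( )]] )] [B [Q ( )]]]]

5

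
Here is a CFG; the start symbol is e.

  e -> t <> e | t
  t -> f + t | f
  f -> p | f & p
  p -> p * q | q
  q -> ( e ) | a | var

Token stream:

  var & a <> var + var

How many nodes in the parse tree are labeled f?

4

[e [t [f [f [p [q var]]] & [p [q a]]]] <> [e [t [f [p [q var]]] + [t [f [p [q var]]]]]]]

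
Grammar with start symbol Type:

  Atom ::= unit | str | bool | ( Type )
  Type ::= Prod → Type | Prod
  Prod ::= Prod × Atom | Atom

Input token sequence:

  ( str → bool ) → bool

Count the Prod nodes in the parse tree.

4

[Type [Prod [Atom ( [Type [Prod [Atom str]] → [Type [Prod [Atom bool]]]] )]] → [Type [Prod [Atom bool]]]]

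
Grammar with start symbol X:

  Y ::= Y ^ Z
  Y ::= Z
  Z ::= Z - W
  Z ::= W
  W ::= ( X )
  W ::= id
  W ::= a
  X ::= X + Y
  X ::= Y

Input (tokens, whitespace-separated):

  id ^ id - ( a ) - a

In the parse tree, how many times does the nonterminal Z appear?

[X [Y [Y [Z [W id]]] ^ [Z [Z [Z [W id]] - [W ( [X [Y [Z [W a]]]] )]] - [W a]]]]

5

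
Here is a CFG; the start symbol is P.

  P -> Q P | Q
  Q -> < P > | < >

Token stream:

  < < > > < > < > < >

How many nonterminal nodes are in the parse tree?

[P [Q < [P [Q < >]] >] [P [Q < >] [P [Q < >] [P [Q < >]]]]]

10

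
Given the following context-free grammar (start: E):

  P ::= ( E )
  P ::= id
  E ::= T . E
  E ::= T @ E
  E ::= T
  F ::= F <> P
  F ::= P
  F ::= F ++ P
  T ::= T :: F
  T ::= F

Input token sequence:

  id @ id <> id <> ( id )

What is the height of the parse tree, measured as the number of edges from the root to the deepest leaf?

9

[E [T [F [P id]]] @ [E [T [F [F [F [P id]] <> [P id]] <> [P ( [E [T [F [P id]]]] )]]]]]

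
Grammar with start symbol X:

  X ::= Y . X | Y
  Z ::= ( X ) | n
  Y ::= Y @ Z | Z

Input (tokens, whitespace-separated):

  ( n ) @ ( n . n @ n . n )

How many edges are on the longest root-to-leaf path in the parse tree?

[X [Y [Y [Z ( [X [Y [Z n]]] )]] @ [Z ( [X [Y [Z n]] . [X [Y [Y [Z n]] @ [Z n]] . [X [Y [Z n]]]]] )]]]

8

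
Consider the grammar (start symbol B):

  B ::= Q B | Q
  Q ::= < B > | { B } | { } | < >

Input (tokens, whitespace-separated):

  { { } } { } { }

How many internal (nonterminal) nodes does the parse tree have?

[B [Q { [B [Q { }]] }] [B [Q { }] [B [Q { }]]]]

8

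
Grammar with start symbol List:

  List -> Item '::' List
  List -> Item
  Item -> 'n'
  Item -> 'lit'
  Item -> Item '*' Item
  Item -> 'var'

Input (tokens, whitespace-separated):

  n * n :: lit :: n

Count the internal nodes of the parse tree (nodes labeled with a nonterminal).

8

[List [Item [Item n] * [Item n]] :: [List [Item lit] :: [List [Item n]]]]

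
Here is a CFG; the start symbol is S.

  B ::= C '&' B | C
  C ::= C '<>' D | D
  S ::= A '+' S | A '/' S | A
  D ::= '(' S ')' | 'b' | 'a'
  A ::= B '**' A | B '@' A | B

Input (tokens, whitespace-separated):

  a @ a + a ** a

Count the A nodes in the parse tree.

[S [A [B [C [D a]]] @ [A [B [C [D a]]]]] + [S [A [B [C [D a]]] ** [A [B [C [D a]]]]]]]

4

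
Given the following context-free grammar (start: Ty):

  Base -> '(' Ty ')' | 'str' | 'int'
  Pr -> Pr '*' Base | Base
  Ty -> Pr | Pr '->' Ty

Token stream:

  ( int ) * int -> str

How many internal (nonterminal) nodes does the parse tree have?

11

[Ty [Pr [Pr [Base ( [Ty [Pr [Base int]]] )]] * [Base int]] -> [Ty [Pr [Base str]]]]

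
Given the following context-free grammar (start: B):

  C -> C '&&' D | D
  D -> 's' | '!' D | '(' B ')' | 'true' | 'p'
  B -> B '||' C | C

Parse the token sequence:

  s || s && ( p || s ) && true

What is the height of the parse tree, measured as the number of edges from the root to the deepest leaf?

[B [B [C [D s]]] || [C [C [C [D s]] && [D ( [B [B [C [D p]]] || [C [D s]]] )]] && [D true]]]

8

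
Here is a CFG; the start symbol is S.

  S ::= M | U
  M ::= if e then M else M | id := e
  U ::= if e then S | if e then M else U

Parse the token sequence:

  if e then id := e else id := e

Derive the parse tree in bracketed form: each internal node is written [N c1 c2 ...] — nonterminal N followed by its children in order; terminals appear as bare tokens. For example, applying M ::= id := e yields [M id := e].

S
M
if e then M else M
if e then id := e else M
if e then id := e else id := e

[S [M if e then [M id := e] else [M id := e]]]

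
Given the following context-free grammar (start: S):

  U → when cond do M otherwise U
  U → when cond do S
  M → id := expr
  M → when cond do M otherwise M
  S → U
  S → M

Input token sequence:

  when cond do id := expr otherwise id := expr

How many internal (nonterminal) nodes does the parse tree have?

4

[S [M when cond do [M id := expr] otherwise [M id := expr]]]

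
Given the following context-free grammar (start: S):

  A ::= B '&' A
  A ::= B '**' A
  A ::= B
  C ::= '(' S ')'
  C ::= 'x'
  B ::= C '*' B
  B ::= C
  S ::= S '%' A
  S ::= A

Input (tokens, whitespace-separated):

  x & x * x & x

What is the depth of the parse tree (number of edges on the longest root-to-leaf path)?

[S [A [B [C x]] & [A [B [C x] * [B [C x]]] & [A [B [C x]]]]]]

6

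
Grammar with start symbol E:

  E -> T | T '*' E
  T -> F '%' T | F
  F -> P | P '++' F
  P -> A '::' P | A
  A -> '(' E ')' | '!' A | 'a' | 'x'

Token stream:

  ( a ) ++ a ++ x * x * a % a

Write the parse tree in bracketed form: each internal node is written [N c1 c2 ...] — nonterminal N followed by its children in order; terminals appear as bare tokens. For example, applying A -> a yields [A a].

[E [T [F [P [A ( [E [T [F [P [A a]]]]] )]] ++ [F [P [A a]] ++ [F [P [A x]]]]]] * [E [T [F [P [A x]]]] * [E [T [F [P [A a]]] % [T [F [P [A a]]]]]]]]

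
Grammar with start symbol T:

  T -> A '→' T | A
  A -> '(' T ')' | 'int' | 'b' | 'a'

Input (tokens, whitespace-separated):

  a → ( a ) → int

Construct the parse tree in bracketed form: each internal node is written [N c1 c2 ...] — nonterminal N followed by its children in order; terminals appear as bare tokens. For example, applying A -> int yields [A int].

T
A → T
a → T
a → A → T
a → ( T ) → T
a → ( A ) → T
a → ( a ) → T
a → ( a ) → A
a → ( a ) → int

[T [A a] → [T [A ( [T [A a]] )] → [T [A int]]]]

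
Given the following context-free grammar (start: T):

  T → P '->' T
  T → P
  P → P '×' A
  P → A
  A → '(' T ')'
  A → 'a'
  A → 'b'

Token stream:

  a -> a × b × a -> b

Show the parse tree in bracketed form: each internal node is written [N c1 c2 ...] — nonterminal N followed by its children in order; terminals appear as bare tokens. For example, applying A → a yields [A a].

T
P -> T
A -> T
a -> T
a -> P -> T
a -> P × A -> T
a -> P × A × A -> T
a -> A × A × A -> T
a -> a × A × A -> T
a -> a × b × A -> T
a -> a × b × a -> T
a -> a × b × a -> P
a -> a × b × a -> A
a -> a × b × a -> b

[T [P [A a]] -> [T [P [P [P [A a]] × [A b]] × [A a]] -> [T [P [A b]]]]]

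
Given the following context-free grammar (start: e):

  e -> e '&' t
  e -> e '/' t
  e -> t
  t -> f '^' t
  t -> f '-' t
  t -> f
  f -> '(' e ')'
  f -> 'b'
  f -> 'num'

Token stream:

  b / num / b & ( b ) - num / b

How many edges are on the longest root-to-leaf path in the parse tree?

7

[e [e [e [e [e [t [f b]]] / [t [f num]]] / [t [f b]]] & [t [f ( [e [t [f b]]] )] - [t [f num]]]] / [t [f b]]]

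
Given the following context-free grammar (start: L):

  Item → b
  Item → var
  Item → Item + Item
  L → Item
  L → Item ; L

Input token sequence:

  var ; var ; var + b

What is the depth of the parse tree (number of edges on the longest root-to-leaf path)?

[L [Item var] ; [L [Item var] ; [L [Item [Item var] + [Item b]]]]]

5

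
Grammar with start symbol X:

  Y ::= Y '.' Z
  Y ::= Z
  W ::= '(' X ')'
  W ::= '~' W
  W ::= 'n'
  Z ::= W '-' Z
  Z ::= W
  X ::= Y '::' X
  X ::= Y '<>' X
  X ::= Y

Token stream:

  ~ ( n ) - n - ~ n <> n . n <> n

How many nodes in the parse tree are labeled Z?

[X [Y [Z [W ~ [W ( [X [Y [Z [W n]]]] )]] - [Z [W n] - [Z [W ~ [W n]]]]]] <> [X [Y [Y [Z [W n]]] . [Z [W n]]] <> [X [Y [Z [W n]]]]]]

7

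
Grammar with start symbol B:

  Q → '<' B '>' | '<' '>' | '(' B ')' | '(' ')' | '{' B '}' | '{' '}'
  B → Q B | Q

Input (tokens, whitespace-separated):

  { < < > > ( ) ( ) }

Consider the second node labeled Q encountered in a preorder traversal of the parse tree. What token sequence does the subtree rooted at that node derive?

[B [Q { [B [Q < [B [Q < >]] >] [B [Q ( )] [B [Q ( )]]]] }]]

< < > >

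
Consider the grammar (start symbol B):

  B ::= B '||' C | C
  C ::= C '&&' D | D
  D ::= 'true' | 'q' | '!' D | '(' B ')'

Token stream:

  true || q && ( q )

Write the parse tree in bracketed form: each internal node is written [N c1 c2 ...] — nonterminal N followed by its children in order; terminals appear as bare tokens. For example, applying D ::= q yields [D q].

B
B || C
C || C
D || C
true || C
true || C && D
true || D && D
true || q && D
true || q && ( B )
true || q && ( C )
true || q && ( D )
true || q && ( q )

[B [B [C [D true]]] || [C [C [D q]] && [D ( [B [C [D q]]] )]]]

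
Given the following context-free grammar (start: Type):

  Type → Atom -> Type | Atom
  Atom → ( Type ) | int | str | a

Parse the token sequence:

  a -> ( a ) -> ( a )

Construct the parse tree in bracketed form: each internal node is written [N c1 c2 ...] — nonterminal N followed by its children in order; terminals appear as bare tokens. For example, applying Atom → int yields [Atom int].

[Type [Atom a] -> [Type [Atom ( [Type [Atom a]] )] -> [Type [Atom ( [Type [Atom a]] )]]]]

Type
Atom -> Type
a -> Type
a -> Atom -> Type
a -> ( Type ) -> Type
a -> ( Atom ) -> Type
a -> ( a ) -> Type
a -> ( a ) -> Atom
a -> ( a ) -> ( Type )
a -> ( a ) -> ( Atom )
a -> ( a ) -> ( a )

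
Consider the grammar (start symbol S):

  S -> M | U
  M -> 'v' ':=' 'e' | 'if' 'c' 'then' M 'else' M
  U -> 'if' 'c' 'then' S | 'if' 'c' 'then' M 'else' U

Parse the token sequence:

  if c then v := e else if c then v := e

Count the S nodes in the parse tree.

[S [U if c then [M v := e] else [U if c then [S [M v := e]]]]]

2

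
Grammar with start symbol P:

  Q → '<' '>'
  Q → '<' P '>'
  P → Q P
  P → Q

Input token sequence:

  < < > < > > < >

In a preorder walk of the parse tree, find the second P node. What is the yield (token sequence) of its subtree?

[P [Q < [P [Q < >] [P [Q < >]]] >] [P [Q < >]]]

< > < >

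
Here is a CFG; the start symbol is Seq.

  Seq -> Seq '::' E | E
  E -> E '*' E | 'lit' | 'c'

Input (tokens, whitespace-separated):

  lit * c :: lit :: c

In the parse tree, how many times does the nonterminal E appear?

5

[Seq [Seq [Seq [E [E lit] * [E c]]] :: [E lit]] :: [E c]]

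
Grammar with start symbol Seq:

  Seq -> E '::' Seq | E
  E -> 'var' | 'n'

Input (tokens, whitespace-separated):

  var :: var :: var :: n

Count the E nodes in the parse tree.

[Seq [E var] :: [Seq [E var] :: [Seq [E var] :: [Seq [E n]]]]]

4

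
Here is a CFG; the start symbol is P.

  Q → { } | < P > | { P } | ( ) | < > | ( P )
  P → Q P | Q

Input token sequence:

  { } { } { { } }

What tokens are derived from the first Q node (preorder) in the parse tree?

{ }

[P [Q { }] [P [Q { }] [P [Q { [P [Q { }]] }]]]]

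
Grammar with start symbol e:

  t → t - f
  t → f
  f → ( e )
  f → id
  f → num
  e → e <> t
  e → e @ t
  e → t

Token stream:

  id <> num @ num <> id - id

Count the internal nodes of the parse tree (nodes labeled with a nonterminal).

14

[e [e [e [e [t [f id]]] <> [t [f num]]] @ [t [f num]]] <> [t [t [f id]] - [f id]]]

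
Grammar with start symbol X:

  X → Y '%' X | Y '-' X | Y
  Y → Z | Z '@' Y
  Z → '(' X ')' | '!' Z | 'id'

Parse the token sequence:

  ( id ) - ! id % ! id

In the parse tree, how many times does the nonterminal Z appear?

6

[X [Y [Z ( [X [Y [Z id]]] )]] - [X [Y [Z ! [Z id]]] % [X [Y [Z ! [Z id]]]]]]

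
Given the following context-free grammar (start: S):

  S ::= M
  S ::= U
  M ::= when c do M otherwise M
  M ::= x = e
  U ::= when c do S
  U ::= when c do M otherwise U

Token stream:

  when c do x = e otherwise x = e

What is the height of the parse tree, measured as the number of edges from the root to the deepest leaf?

3

[S [M when c do [M x = e] otherwise [M x = e]]]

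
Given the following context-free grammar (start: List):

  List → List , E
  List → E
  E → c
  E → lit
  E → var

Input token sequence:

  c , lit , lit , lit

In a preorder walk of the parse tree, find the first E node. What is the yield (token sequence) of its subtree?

c

[List [List [List [List [E c]] , [E lit]] , [E lit]] , [E lit]]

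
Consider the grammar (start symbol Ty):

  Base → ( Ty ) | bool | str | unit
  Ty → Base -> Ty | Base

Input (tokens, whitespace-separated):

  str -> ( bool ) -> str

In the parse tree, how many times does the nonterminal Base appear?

[Ty [Base str] -> [Ty [Base ( [Ty [Base bool]] )] -> [Ty [Base str]]]]

4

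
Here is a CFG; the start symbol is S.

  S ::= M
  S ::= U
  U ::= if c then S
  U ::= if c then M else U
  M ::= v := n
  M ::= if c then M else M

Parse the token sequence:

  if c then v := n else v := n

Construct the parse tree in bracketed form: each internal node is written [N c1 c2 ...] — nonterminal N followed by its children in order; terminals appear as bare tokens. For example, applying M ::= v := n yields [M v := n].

S
M
if c then M else M
if c then v := n else M
if c then v := n else v := n

[S [M if c then [M v := n] else [M v := n]]]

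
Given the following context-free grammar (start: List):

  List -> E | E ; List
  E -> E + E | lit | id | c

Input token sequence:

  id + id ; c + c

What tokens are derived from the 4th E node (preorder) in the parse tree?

c + c

[List [E [E id] + [E id]] ; [List [E [E c] + [E c]]]]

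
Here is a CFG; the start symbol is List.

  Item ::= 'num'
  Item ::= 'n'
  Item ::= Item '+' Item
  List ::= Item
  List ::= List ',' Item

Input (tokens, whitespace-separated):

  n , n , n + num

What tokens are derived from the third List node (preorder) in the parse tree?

n

[List [List [List [Item n]] , [Item n]] , [Item [Item n] + [Item num]]]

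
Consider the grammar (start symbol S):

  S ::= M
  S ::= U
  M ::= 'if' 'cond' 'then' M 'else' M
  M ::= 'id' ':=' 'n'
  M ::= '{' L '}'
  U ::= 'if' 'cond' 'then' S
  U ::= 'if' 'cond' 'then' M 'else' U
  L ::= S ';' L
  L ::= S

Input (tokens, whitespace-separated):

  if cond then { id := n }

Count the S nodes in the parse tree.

3

[S [U if cond then [S [M { [L [S [M id := n]]] }]]]]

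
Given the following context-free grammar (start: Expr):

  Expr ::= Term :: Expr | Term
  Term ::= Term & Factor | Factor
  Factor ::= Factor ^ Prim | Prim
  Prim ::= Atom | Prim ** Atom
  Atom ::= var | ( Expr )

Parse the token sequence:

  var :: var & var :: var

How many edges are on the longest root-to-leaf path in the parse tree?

7

[Expr [Term [Factor [Prim [Atom var]]]] :: [Expr [Term [Term [Factor [Prim [Atom var]]]] & [Factor [Prim [Atom var]]]] :: [Expr [Term [Factor [Prim [Atom var]]]]]]]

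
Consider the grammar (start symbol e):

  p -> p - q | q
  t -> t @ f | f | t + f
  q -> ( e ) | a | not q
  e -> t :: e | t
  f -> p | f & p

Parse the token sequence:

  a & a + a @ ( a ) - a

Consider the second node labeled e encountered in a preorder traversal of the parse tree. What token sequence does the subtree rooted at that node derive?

[e [t [t [t [f [f [p [q a]]] & [p [q a]]]] + [f [p [q a]]]] @ [f [p [p [q ( [e [t [f [p [q a]]]]] )]] - [q a]]]]]

a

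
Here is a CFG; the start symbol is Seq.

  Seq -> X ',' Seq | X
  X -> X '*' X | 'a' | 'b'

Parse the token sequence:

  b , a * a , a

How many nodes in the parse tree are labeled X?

[Seq [X b] , [Seq [X [X a] * [X a]] , [Seq [X a]]]]

5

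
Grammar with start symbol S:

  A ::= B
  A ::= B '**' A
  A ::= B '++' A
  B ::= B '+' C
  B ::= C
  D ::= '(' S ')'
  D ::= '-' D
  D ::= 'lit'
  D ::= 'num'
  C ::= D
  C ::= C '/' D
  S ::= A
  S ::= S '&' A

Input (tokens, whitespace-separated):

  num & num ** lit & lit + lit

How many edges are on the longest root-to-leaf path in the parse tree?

7

[S [S [S [A [B [C [D num]]]]] & [A [B [C [D num]]] ** [A [B [C [D lit]]]]]] & [A [B [B [C [D lit]]] + [C [D lit]]]]]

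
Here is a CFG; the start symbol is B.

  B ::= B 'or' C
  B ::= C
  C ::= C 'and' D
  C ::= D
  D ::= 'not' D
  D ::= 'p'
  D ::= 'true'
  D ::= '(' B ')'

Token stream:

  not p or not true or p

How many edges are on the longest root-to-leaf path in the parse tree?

[B [B [B [C [D not [D p]]]] or [C [D not [D true]]]] or [C [D p]]]

6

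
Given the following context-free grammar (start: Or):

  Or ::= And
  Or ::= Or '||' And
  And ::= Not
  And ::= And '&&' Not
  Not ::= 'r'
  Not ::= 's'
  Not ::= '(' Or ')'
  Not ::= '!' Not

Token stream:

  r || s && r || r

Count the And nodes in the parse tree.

[Or [Or [Or [And [Not r]]] || [And [And [Not s]] && [Not r]]] || [And [Not r]]]

4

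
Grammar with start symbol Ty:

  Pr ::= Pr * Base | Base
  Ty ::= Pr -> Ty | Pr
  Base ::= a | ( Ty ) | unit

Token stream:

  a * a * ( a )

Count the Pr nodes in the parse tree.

4

[Ty [Pr [Pr [Pr [Base a]] * [Base a]] * [Base ( [Ty [Pr [Base a]]] )]]]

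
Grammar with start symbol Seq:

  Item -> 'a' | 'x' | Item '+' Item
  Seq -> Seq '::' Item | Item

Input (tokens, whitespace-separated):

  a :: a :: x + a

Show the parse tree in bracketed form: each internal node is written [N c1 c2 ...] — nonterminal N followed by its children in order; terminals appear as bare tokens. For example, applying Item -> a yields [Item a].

Seq
Seq :: Item
Seq :: Item :: Item
Item :: Item :: Item
a :: Item :: Item
a :: a :: Item
a :: a :: Item + Item
a :: a :: x + Item
a :: a :: x + a

[Seq [Seq [Seq [Item a]] :: [Item a]] :: [Item [Item x] + [Item a]]]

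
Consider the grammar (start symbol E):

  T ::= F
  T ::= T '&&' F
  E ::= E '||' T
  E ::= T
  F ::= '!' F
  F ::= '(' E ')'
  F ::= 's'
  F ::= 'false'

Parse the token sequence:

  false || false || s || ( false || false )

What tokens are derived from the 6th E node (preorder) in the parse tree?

false

[E [E [E [E [T [F false]]] || [T [F false]]] || [T [F s]]] || [T [F ( [E [E [T [F false]]] || [T [F false]]] )]]]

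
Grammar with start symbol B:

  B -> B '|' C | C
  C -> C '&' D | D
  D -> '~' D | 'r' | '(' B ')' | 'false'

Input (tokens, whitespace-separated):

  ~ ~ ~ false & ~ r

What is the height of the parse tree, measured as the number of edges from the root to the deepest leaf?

7

[B [C [C [D ~ [D ~ [D ~ [D false]]]]] & [D ~ [D r]]]]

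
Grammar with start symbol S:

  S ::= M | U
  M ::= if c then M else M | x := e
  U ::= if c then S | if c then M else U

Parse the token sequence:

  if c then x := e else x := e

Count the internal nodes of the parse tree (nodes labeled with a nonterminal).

[S [M if c then [M x := e] else [M x := e]]]

4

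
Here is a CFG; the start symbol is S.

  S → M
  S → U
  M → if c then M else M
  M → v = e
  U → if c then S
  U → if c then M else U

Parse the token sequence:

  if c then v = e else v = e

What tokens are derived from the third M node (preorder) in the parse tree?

[S [M if c then [M v = e] else [M v = e]]]

v = e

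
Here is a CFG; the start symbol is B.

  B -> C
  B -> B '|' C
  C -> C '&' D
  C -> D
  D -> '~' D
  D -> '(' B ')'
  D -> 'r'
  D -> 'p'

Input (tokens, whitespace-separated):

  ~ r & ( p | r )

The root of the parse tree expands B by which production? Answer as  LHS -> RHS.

[B [C [C [D ~ [D r]]] & [D ( [B [B [C [D p]]] | [C [D r]]] )]]]

B -> C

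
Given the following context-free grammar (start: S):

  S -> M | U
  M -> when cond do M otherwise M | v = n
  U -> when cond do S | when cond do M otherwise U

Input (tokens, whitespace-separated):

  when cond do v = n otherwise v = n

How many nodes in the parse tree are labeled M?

3

[S [M when cond do [M v = n] otherwise [M v = n]]]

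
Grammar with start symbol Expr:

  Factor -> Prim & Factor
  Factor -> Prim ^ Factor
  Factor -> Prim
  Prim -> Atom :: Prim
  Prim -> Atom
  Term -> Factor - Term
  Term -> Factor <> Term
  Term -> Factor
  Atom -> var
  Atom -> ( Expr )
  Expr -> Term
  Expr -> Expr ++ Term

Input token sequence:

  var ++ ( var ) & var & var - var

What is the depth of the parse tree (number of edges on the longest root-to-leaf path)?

10

[Expr [Expr [Term [Factor [Prim [Atom var]]]]] ++ [Term [Factor [Prim [Atom ( [Expr [Term [Factor [Prim [Atom var]]]]] )]] & [Factor [Prim [Atom var]] & [Factor [Prim [Atom var]]]]] - [Term [Factor [Prim [Atom var]]]]]]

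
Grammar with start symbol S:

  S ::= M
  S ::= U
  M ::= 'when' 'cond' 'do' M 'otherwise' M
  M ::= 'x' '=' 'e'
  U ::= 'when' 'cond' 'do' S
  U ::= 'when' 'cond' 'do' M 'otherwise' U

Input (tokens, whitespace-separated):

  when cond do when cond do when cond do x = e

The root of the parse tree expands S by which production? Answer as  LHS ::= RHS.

[S [U when cond do [S [U when cond do [S [U when cond do [S [M x = e]]]]]]]]

S ::= U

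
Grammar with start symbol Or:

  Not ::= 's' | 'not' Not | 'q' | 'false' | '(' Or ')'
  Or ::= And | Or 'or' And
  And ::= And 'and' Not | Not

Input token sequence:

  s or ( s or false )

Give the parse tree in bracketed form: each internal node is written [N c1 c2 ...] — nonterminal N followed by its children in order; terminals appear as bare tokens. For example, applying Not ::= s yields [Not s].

Or
Or or And
And or And
Not or And
s or And
s or Not
s or ( Or )
s or ( Or or And )
s or ( And or And )
s or ( Not or And )
s or ( s or And )
s or ( s or Not )
s or ( s or false )

[Or [Or [And [Not s]]] or [And [Not ( [Or [Or [And [Not s]]] or [And [Not false]]] )]]]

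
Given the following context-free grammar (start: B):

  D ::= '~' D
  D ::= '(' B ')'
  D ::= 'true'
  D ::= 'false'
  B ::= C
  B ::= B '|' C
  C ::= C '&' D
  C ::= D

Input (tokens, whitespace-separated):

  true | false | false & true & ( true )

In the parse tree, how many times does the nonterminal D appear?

6

[B [B [B [C [D true]]] | [C [D false]]] | [C [C [C [D false]] & [D true]] & [D ( [B [C [D true]]] )]]]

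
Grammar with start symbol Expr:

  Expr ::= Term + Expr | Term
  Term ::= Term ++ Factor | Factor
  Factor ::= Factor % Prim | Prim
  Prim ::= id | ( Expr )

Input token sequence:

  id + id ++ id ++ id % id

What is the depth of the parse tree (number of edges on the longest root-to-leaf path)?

[Expr [Term [Factor [Prim id]]] + [Expr [Term [Term [Term [Factor [Prim id]]] ++ [Factor [Prim id]]] ++ [Factor [Factor [Prim id]] % [Prim id]]]]]

7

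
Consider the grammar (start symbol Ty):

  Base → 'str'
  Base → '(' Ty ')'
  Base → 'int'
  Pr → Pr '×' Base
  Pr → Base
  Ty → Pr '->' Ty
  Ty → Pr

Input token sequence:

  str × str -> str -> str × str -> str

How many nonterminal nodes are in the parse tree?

[Ty [Pr [Pr [Base str]] × [Base str]] -> [Ty [Pr [Base str]] -> [Ty [Pr [Pr [Base str]] × [Base str]] -> [Ty [Pr [Base str]]]]]]

16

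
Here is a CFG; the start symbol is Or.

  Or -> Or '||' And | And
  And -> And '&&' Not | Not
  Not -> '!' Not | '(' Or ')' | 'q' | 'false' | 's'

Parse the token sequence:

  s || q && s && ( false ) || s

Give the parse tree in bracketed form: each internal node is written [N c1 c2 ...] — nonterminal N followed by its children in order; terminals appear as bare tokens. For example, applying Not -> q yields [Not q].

[Or [Or [Or [And [Not s]]] || [And [And [And [Not q]] && [Not s]] && [Not ( [Or [And [Not false]]] )]]] || [And [Not s]]]

Or
Or || And
Or || And || And
And || And || And
Not || And || And
s || And || And
s || And && Not || And
s || And && Not && Not || And
s || Not && Not && Not || And
s || q && Not && Not || And
s || q && s && Not || And
s || q && s && ( Or ) || And
s || q && s && ( And ) || And
s || q && s && ( Not ) || And
s || q && s && ( false ) || And
s || q && s && ( false ) || Not
s || q && s && ( false ) || s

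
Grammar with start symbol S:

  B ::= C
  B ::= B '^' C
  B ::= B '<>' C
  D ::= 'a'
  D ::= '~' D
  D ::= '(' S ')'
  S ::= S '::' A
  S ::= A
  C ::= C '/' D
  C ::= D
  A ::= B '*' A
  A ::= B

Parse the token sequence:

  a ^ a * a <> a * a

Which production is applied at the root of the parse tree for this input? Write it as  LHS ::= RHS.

[S [A [B [B [C [D a]]] ^ [C [D a]]] * [A [B [B [C [D a]]] <> [C [D a]]] * [A [B [C [D a]]]]]]]

S ::= A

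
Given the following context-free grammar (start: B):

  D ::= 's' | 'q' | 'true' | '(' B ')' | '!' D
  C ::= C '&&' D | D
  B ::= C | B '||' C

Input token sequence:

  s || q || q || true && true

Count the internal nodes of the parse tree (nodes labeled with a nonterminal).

14

[B [B [B [B [C [D s]]] || [C [D q]]] || [C [D q]]] || [C [C [D true]] && [D true]]]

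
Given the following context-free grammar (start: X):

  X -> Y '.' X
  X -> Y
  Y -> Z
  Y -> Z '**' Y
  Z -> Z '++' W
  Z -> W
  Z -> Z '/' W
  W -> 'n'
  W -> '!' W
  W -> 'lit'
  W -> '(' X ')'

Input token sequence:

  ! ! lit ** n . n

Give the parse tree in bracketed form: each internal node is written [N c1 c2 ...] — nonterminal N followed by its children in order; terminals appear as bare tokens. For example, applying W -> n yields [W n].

X
Y . X
Z ** Y . X
W ** Y . X
! W ** Y . X
! ! W ** Y . X
! ! lit ** Y . X
! ! lit ** Z . X
! ! lit ** W . X
! ! lit ** n . X
! ! lit ** n . Y
! ! lit ** n . Z
! ! lit ** n . W
! ! lit ** n . n

[X [Y [Z [W ! [W ! [W lit]]]] ** [Y [Z [W n]]]] . [X [Y [Z [W n]]]]]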